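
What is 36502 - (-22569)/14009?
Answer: 511379087/14009 ≈ 36504.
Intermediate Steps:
36502 - (-22569)/14009 = 36502 - 1*(-22569/14009) = 36502 + 22569/14009 = 511379087/14009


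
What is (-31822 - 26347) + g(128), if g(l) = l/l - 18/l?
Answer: -3722761/64 ≈ -58168.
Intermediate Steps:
g(l) = 1 - 18/l
(-31822 - 26347) + g(128) = (-31822 - 26347) + (-18 + 128)/128 = -58169 + (1/128)*110 = -58169 + 55/64 = -3722761/64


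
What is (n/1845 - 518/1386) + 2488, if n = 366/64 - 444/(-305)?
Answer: 492747790253/198079200 ≈ 2487.6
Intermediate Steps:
n = 70023/9760 (n = 366*(1/64) - 444*(-1/305) = 183/32 + 444/305 = 70023/9760 ≈ 7.1745)
(n/1845 - 518/1386) + 2488 = ((70023/9760)/1845 - 518/1386) + 2488 = ((70023/9760)*(1/1845) - 518*1/1386) + 2488 = (23341/6002400 - 37/99) + 2488 = -73259347/198079200 + 2488 = 492747790253/198079200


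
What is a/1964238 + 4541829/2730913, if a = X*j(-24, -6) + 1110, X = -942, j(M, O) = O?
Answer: 1489949924168/894027181549 ≈ 1.6666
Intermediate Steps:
a = 6762 (a = -942*(-6) + 1110 = 5652 + 1110 = 6762)
a/1964238 + 4541829/2730913 = 6762/1964238 + 4541829/2730913 = 6762*(1/1964238) + 4541829*(1/2730913) = 1127/327373 + 4541829/2730913 = 1489949924168/894027181549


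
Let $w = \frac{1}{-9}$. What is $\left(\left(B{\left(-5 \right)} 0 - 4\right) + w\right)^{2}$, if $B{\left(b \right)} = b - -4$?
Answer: $\frac{1369}{81} \approx 16.901$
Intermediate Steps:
$B{\left(b \right)} = 4 + b$ ($B{\left(b \right)} = b + 4 = 4 + b$)
$w = - \frac{1}{9} \approx -0.11111$
$\left(\left(B{\left(-5 \right)} 0 - 4\right) + w\right)^{2} = \left(\left(\left(4 - 5\right) 0 - 4\right) - \frac{1}{9}\right)^{2} = \left(\left(\left(-1\right) 0 - 4\right) - \frac{1}{9}\right)^{2} = \left(\left(0 - 4\right) - \frac{1}{9}\right)^{2} = \left(-4 - \frac{1}{9}\right)^{2} = \left(- \frac{37}{9}\right)^{2} = \frac{1369}{81}$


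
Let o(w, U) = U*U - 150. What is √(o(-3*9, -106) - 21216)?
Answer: I*√10130 ≈ 100.65*I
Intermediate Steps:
o(w, U) = -150 + U² (o(w, U) = U² - 150 = -150 + U²)
√(o(-3*9, -106) - 21216) = √((-150 + (-106)²) - 21216) = √((-150 + 11236) - 21216) = √(11086 - 21216) = √(-10130) = I*√10130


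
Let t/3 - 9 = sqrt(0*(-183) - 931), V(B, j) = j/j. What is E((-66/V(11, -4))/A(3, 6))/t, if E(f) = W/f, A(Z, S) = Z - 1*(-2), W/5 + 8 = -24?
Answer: 100/2783 - 700*I*sqrt(19)/25047 ≈ 0.035932 - 0.12182*I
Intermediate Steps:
V(B, j) = 1
W = -160 (W = -40 + 5*(-24) = -40 - 120 = -160)
A(Z, S) = 2 + Z (A(Z, S) = Z + 2 = 2 + Z)
E(f) = -160/f
t = 27 + 21*I*sqrt(19) (t = 27 + 3*sqrt(0*(-183) - 931) = 27 + 3*sqrt(0 - 931) = 27 + 3*sqrt(-931) = 27 + 3*(7*I*sqrt(19)) = 27 + 21*I*sqrt(19) ≈ 27.0 + 91.537*I)
E((-66/V(11, -4))/A(3, 6))/t = (-160/((-66/1)/(2 + 3)))/(27 + 21*I*sqrt(19)) = (-160/(-66*1/5))/(27 + 21*I*sqrt(19)) = (-160/((-66*1/5)))/(27 + 21*I*sqrt(19)) = (-160/(-66/5))/(27 + 21*I*sqrt(19)) = (-160*(-5/66))/(27 + 21*I*sqrt(19)) = 400/(33*(27 + 21*I*sqrt(19)))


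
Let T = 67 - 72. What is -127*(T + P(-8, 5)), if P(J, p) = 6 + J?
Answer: 889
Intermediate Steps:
T = -5
-127*(T + P(-8, 5)) = -127*(-5 + (6 - 8)) = -127*(-5 - 2) = -127*(-7) = 889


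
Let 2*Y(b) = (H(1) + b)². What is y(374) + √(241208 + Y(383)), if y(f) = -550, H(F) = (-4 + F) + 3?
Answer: -550 + √1258210/2 ≈ 10.850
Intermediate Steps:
H(F) = -1 + F
Y(b) = b²/2 (Y(b) = ((-1 + 1) + b)²/2 = (0 + b)²/2 = b²/2)
y(374) + √(241208 + Y(383)) = -550 + √(241208 + (½)*383²) = -550 + √(241208 + (½)*146689) = -550 + √(241208 + 146689/2) = -550 + √(629105/2) = -550 + √1258210/2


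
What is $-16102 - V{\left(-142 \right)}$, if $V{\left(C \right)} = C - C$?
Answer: $-16102$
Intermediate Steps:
$V{\left(C \right)} = 0$
$-16102 - V{\left(-142 \right)} = -16102 - 0 = -16102 + 0 = -16102$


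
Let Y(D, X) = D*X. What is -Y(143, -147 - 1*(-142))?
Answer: 715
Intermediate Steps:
-Y(143, -147 - 1*(-142)) = -143*(-147 - 1*(-142)) = -143*(-147 + 142) = -143*(-5) = -1*(-715) = 715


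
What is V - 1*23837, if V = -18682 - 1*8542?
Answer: -51061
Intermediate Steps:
V = -27224 (V = -18682 - 8542 = -27224)
V - 1*23837 = -27224 - 1*23837 = -27224 - 23837 = -51061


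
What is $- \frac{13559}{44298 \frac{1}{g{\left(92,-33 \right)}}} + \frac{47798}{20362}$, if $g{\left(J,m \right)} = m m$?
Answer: $- \frac{16585714781}{50110882} \approx -330.98$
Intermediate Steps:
$g{\left(J,m \right)} = m^{2}$
$- \frac{13559}{44298 \frac{1}{g{\left(92,-33 \right)}}} + \frac{47798}{20362} = - \frac{13559}{44298 \frac{1}{\left(-33\right)^{2}}} + \frac{47798}{20362} = - \frac{13559}{44298 \cdot \frac{1}{1089}} + 47798 \cdot \frac{1}{20362} = - \frac{13559}{44298 \cdot \frac{1}{1089}} + \frac{23899}{10181} = - \frac{13559}{\frac{4922}{121}} + \frac{23899}{10181} = \left(-13559\right) \frac{121}{4922} + \frac{23899}{10181} = - \frac{1640639}{4922} + \frac{23899}{10181} = - \frac{16585714781}{50110882}$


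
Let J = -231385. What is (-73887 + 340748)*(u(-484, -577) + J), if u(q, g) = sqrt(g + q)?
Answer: -61747632485 + 266861*I*sqrt(1061) ≈ -6.1748e+10 + 8.6925e+6*I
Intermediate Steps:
(-73887 + 340748)*(u(-484, -577) + J) = (-73887 + 340748)*(sqrt(-577 - 484) - 231385) = 266861*(sqrt(-1061) - 231385) = 266861*(I*sqrt(1061) - 231385) = 266861*(-231385 + I*sqrt(1061)) = -61747632485 + 266861*I*sqrt(1061)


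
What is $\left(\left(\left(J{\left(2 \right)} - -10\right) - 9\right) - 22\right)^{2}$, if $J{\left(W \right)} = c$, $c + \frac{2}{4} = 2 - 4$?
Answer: $\frac{2209}{4} \approx 552.25$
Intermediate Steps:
$c = - \frac{5}{2}$ ($c = - \frac{1}{2} + \left(2 - 4\right) = - \frac{1}{2} - 2 = - \frac{5}{2} \approx -2.5$)
$J{\left(W \right)} = - \frac{5}{2}$
$\left(\left(\left(J{\left(2 \right)} - -10\right) - 9\right) - 22\right)^{2} = \left(\left(\left(- \frac{5}{2} - -10\right) - 9\right) - 22\right)^{2} = \left(\left(\left(- \frac{5}{2} + 10\right) - 9\right) - 22\right)^{2} = \left(\left(\frac{15}{2} - 9\right) - 22\right)^{2} = \left(- \frac{3}{2} - 22\right)^{2} = \left(- \frac{47}{2}\right)^{2} = \frac{2209}{4}$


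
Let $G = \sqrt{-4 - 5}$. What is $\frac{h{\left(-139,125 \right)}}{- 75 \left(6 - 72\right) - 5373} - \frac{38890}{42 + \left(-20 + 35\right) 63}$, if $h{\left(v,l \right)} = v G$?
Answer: $- \frac{38890}{987} + \frac{139 i}{141} \approx -39.402 + 0.98582 i$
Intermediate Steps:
$G = 3 i$ ($G = \sqrt{-9} = 3 i \approx 3.0 i$)
$h{\left(v,l \right)} = 3 i v$ ($h{\left(v,l \right)} = v 3 i = 3 i v$)
$\frac{h{\left(-139,125 \right)}}{- 75 \left(6 - 72\right) - 5373} - \frac{38890}{42 + \left(-20 + 35\right) 63} = \frac{3 i \left(-139\right)}{- 75 \left(6 - 72\right) - 5373} - \frac{38890}{42 + \left(-20 + 35\right) 63} = \frac{\left(-417\right) i}{\left(-75\right) \left(-66\right) - 5373} - \frac{38890}{42 + 15 \cdot 63} = \frac{\left(-417\right) i}{4950 - 5373} - \frac{38890}{42 + 945} = \frac{\left(-417\right) i}{-423} - \frac{38890}{987} = - 417 i \left(- \frac{1}{423}\right) - \frac{38890}{987} = \frac{139 i}{141} - \frac{38890}{987} = - \frac{38890}{987} + \frac{139 i}{141}$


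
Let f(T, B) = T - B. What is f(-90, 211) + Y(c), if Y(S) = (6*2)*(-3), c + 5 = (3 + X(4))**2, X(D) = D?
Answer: -337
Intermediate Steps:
c = 44 (c = -5 + (3 + 4)**2 = -5 + 7**2 = -5 + 49 = 44)
Y(S) = -36 (Y(S) = 12*(-3) = -36)
f(-90, 211) + Y(c) = (-90 - 1*211) - 36 = (-90 - 211) - 36 = -301 - 36 = -337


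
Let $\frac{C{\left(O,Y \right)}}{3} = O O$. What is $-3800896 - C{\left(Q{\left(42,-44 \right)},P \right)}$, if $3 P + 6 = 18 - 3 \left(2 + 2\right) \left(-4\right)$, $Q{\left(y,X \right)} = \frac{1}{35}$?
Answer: $- \frac{4656097603}{1225} \approx -3.8009 \cdot 10^{6}$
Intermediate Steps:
$Q{\left(y,X \right)} = \frac{1}{35}$
$P = 20$ ($P = -2 + \frac{18 - 3 \left(2 + 2\right) \left(-4\right)}{3} = -2 + \frac{18 - 3 \cdot 4 \left(-4\right)}{3} = -2 + \frac{18 - -48}{3} = -2 + \frac{18 + 48}{3} = -2 + \frac{1}{3} \cdot 66 = -2 + 22 = 20$)
$C{\left(O,Y \right)} = 3 O^{2}$ ($C{\left(O,Y \right)} = 3 O O = 3 O^{2}$)
$-3800896 - C{\left(Q{\left(42,-44 \right)},P \right)} = -3800896 - \frac{3}{1225} = - \frac{4656097603}{1225}$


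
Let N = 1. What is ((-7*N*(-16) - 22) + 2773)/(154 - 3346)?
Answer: -409/456 ≈ -0.89693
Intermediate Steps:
((-7*N*(-16) - 22) + 2773)/(154 - 3346) = ((-7*1*(-16) - 22) + 2773)/(154 - 3346) = ((-7*(-16) - 22) + 2773)/(-3192) = ((112 - 22) + 2773)*(-1/3192) = (90 + 2773)*(-1/3192) = 2863*(-1/3192) = -409/456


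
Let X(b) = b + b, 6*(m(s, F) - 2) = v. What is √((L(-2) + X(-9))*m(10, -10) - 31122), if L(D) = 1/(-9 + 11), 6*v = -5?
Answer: I*√4486258/12 ≈ 176.51*I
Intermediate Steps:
v = -⅚ (v = (⅙)*(-5) = -⅚ ≈ -0.83333)
m(s, F) = 67/36 (m(s, F) = 2 + (⅙)*(-⅚) = 2 - 5/36 = 67/36)
L(D) = ½ (L(D) = 1/2 = ½)
X(b) = 2*b
√((L(-2) + X(-9))*m(10, -10) - 31122) = √((½ + 2*(-9))*(67/36) - 31122) = √((½ - 18)*(67/36) - 31122) = √(-35/2*67/36 - 31122) = √(-2345/72 - 31122) = √(-2243129/72) = I*√4486258/12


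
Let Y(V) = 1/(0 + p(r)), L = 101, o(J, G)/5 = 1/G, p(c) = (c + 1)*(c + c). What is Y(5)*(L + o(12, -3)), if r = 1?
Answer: 149/6 ≈ 24.833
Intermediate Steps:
p(c) = 2*c*(1 + c) (p(c) = (1 + c)*(2*c) = 2*c*(1 + c))
o(J, G) = 5/G
Y(V) = ¼ (Y(V) = 1/(0 + 2*1*(1 + 1)) = 1/(0 + 2*1*2) = 1/(0 + 4) = 1/4 = ¼)
Y(5)*(L + o(12, -3)) = (101 + 5/(-3))/4 = (101 + 5*(-⅓))/4 = (101 - 5/3)/4 = (¼)*(298/3) = 149/6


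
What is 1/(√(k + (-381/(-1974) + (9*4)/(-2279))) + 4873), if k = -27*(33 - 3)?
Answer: 7307463086/35610482013753 - 5*I*√72843435804314/35610482013753 ≈ 0.00020521 - 1.1984e-6*I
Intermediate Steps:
k = -810 (k = -27*30 = -810)
1/(√(k + (-381/(-1974) + (9*4)/(-2279))) + 4873) = 1/(√(-810 + (-381/(-1974) + (9*4)/(-2279))) + 4873) = 1/(√(-810 + (-381*(-1/1974) + 36*(-1/2279))) + 4873) = 1/(√(-810 + (127/658 - 36/2279)) + 4873) = 1/(√(-810 + 265745/1499582) + 4873) = 1/(√(-1214395675/1499582) + 4873) = 1/(5*I*√72843435804314/1499582 + 4873) = 1/(4873 + 5*I*√72843435804314/1499582)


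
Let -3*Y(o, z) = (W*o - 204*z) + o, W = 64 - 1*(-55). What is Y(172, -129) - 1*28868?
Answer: -44520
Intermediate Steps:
W = 119 (W = 64 + 55 = 119)
Y(o, z) = -40*o + 68*z (Y(o, z) = -((119*o - 204*z) + o)/3 = -((-204*z + 119*o) + o)/3 = -(-204*z + 120*o)/3 = -40*o + 68*z)
Y(172, -129) - 1*28868 = (-40*172 + 68*(-129)) - 1*28868 = (-6880 - 8772) - 28868 = -15652 - 28868 = -44520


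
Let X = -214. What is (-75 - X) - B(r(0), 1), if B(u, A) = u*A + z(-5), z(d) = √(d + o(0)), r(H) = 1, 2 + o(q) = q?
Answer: 138 - I*√7 ≈ 138.0 - 2.6458*I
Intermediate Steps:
o(q) = -2 + q
z(d) = √(-2 + d) (z(d) = √(d + (-2 + 0)) = √(d - 2) = √(-2 + d))
B(u, A) = I*√7 + A*u (B(u, A) = u*A + √(-2 - 5) = A*u + √(-7) = A*u + I*√7 = I*√7 + A*u)
(-75 - X) - B(r(0), 1) = (-75 - 1*(-214)) - (I*√7 + 1*1) = (-75 + 214) - (I*√7 + 1) = 139 - (1 + I*√7) = 139 + (-1 - I*√7) = 138 - I*√7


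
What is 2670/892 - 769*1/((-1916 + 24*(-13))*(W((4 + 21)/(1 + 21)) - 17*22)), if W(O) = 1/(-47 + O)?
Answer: 561074629337/187502963472 ≈ 2.9924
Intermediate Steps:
2670/892 - 769*1/((-1916 + 24*(-13))*(W((4 + 21)/(1 + 21)) - 17*22)) = 2670/892 - 769*1/((-1916 + 24*(-13))*(1/(-47 + (4 + 21)/(1 + 21)) - 17*22)) = 2670*(1/892) - 769*1/((-1916 - 312)*(1/(-47 + 25/22) - 374)) = 1335/446 - 769*(-1/(2228*(1/(-47 + 25*(1/22)) - 374))) = 1335/446 - 769*(-1/(2228*(1/(-47 + 25/22) - 374))) = 1335/446 - 769*(-1/(2228*(1/(-1009/22) - 374))) = 1335/446 - 769*(-1/(2228*(-22/1009 - 374))) = 1335/446 - 769/((-377388/1009*(-2228))) = 1335/446 - 769/840820464/1009 = 1335/446 - 769*1009/840820464 = 1335/446 - 775921/840820464 = 561074629337/187502963472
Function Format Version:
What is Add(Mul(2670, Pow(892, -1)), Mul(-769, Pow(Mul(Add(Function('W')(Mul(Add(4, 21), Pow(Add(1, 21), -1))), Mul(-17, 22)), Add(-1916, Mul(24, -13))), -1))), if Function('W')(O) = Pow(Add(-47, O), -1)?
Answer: Rational(561074629337, 187502963472) ≈ 2.9924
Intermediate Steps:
Add(Mul(2670, Pow(892, -1)), Mul(-769, Pow(Mul(Add(Function('W')(Mul(Add(4, 21), Pow(Add(1, 21), -1))), Mul(-17, 22)), Add(-1916, Mul(24, -13))), -1))) = Add(Mul(2670, Pow(892, -1)), Mul(-769, Pow(Mul(Add(Pow(Add(-47, Mul(Add(4, 21), Pow(Add(1, 21), -1))), -1), Mul(-17, 22)), Add(-1916, Mul(24, -13))), -1))) = Add(Mul(2670, Rational(1, 892)), Mul(-769, Pow(Mul(Add(Pow(Add(-47, Mul(25, Pow(22, -1))), -1), -374), Add(-1916, -312)), -1))) = Add(Rational(1335, 446), Mul(-769, Pow(Mul(Add(Pow(Add(-47, Mul(25, Rational(1, 22))), -1), -374), -2228), -1))) = Add(Rational(1335, 446), Mul(-769, Pow(Mul(Add(Pow(Add(-47, Rational(25, 22)), -1), -374), -2228), -1))) = Add(Rational(1335, 446), Mul(-769, Pow(Mul(Add(Pow(Rational(-1009, 22), -1), -374), -2228), -1))) = Add(Rational(1335, 446), Mul(-769, Pow(Mul(Add(Rational(-22, 1009), -374), -2228), -1))) = Add(Rational(1335, 446), Mul(-769, Pow(Mul(Rational(-377388, 1009), -2228), -1))) = Add(Rational(1335, 446), Mul(-769, Pow(Rational(840820464, 1009), -1))) = Add(Rational(1335, 446), Mul(-769, Rational(1009, 840820464))) = Add(Rational(1335, 446), Rational(-775921, 840820464)) = Rational(561074629337, 187502963472)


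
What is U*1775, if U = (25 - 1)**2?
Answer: 1022400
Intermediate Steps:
U = 576 (U = 24**2 = 576)
U*1775 = 576*1775 = 1022400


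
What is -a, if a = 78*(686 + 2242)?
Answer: -228384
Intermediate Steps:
a = 228384 (a = 78*2928 = 228384)
-a = -1*228384 = -228384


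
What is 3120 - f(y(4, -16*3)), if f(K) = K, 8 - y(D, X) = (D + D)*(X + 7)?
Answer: 2784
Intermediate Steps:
y(D, X) = 8 - 2*D*(7 + X) (y(D, X) = 8 - (D + D)*(X + 7) = 8 - 2*D*(7 + X))
3120 - f(y(4, -16*3)) = 3120 - (8 - 14*4 - 2*4*(-16*3)) = 3120 - (8 - 56 - 2*4*(-4*12)) = 3120 - (8 - 56 - 2*4*(-48)) = 3120 - (8 - 56 + 384) = 3120 - 1*336 = 3120 - 336 = 2784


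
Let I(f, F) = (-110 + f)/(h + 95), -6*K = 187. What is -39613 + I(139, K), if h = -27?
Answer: -2693655/68 ≈ -39613.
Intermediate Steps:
K = -187/6 (K = -1/6*187 = -187/6 ≈ -31.167)
I(f, F) = -55/34 + f/68 (I(f, F) = (-110 + f)/(-27 + 95) = (-110 + f)/68 = (-110 + f)*(1/68) = -55/34 + f/68)
-39613 + I(139, K) = -39613 + (-55/34 + (1/68)*139) = -39613 + (-55/34 + 139/68) = -39613 + 29/68 = -2693655/68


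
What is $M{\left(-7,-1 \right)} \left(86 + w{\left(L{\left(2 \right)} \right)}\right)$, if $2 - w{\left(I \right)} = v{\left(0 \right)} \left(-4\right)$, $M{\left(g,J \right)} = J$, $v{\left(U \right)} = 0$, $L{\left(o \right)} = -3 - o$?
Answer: $-88$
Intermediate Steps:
$w{\left(I \right)} = 2$ ($w{\left(I \right)} = 2 - 0 \left(-4\right) = 2 - 0 = 2 + 0 = 2$)
$M{\left(-7,-1 \right)} \left(86 + w{\left(L{\left(2 \right)} \right)}\right) = - (86 + 2) = \left(-1\right) 88 = -88$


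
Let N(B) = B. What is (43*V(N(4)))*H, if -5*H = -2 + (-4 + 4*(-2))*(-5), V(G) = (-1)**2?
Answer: -2494/5 ≈ -498.80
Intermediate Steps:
V(G) = 1
H = -58/5 (H = -(-2 + (-4 + 4*(-2))*(-5))/5 = -(-2 + (-4 - 8)*(-5))/5 = -(-2 - 12*(-5))/5 = -(-2 + 60)/5 = -1/5*58 = -58/5 ≈ -11.600)
(43*V(N(4)))*H = (43*1)*(-58/5) = 43*(-58/5) = -2494/5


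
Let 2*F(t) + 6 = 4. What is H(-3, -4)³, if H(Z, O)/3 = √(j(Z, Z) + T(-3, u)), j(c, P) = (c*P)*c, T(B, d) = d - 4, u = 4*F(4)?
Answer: -945*I*√35 ≈ -5590.7*I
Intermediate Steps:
F(t) = -1 (F(t) = -3 + (½)*4 = -3 + 2 = -1)
u = -4 (u = 4*(-1) = -4)
T(B, d) = -4 + d
j(c, P) = P*c² (j(c, P) = (P*c)*c = P*c²)
H(Z, O) = 3*√(-8 + Z³) (H(Z, O) = 3*√(Z*Z² + (-4 - 4)) = 3*√(Z³ - 8) = 3*√(-8 + Z³))
H(-3, -4)³ = (3*√(-8 + (-3)³))³ = (3*√(-8 - 27))³ = (3*√(-35))³ = (3*(I*√35))³ = (3*I*√35)³ = -945*I*√35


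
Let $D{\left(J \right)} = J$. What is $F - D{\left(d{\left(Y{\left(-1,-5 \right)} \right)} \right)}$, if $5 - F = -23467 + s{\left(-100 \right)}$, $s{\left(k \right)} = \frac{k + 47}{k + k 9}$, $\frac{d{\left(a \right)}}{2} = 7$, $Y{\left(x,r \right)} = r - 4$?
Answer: $\frac{23457947}{1000} \approx 23458.0$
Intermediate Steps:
$Y{\left(x,r \right)} = -4 + r$
$d{\left(a \right)} = 14$ ($d{\left(a \right)} = 2 \cdot 7 = 14$)
$s{\left(k \right)} = \frac{47 + k}{10 k}$ ($s{\left(k \right)} = \frac{47 + k}{k + 9 k} = \frac{47 + k}{10 k}$)
$F = \frac{23471947}{1000}$ ($F = 5 - \left(-23467 + \frac{47 - 100}{10 \left(-100\right)}\right) = 5 - \left(-23467 + \frac{1}{10} \left(- \frac{1}{100}\right) \left(-53\right)\right) = 5 - \left(-23467 + \frac{53}{1000}\right) = 5 - - \frac{23466947}{1000} = 5 + \frac{23466947}{1000} = \frac{23471947}{1000} \approx 23472.0$)
$F - D{\left(d{\left(Y{\left(-1,-5 \right)} \right)} \right)} = \frac{23471947}{1000} - 14 = \frac{23457947}{1000}$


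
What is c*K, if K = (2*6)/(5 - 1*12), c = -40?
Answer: 480/7 ≈ 68.571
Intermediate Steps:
K = -12/7 (K = 12/(5 - 12) = 12/(-7) = 12*(-⅐) = -12/7 ≈ -1.7143)
c*K = -40*(-12/7) = 480/7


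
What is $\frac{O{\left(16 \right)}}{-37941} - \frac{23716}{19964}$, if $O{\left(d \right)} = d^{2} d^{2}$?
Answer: $- \frac{78863195}{27051933} \approx -2.9153$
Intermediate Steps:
$O{\left(d \right)} = d^{4}$
$\frac{O{\left(16 \right)}}{-37941} - \frac{23716}{19964} = \frac{16^{4}}{-37941} - \frac{23716}{19964} = 65536 \left(- \frac{1}{37941}\right) - \frac{847}{713} = - \frac{65536}{37941} - \frac{847}{713} = - \frac{78863195}{27051933}$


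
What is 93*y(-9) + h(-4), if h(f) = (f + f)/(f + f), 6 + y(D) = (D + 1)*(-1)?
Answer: 187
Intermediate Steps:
y(D) = -7 - D (y(D) = -6 + (D + 1)*(-1) = -6 + (1 + D)*(-1) = -6 + (-1 - D) = -7 - D)
h(f) = 1 (h(f) = (2*f)/((2*f)) = (2*f)*(1/(2*f)) = 1)
93*y(-9) + h(-4) = 93*(-7 - 1*(-9)) + 1 = 93*(-7 + 9) + 1 = 93*2 + 1 = 186 + 1 = 187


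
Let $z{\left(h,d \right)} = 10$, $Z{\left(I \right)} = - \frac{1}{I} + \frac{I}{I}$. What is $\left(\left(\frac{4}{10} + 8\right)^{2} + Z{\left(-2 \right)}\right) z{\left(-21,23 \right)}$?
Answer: $\frac{3603}{5} \approx 720.6$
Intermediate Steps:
$Z{\left(I \right)} = 1 - \frac{1}{I}$ ($Z{\left(I \right)} = - \frac{1}{I} + 1 = 1 - \frac{1}{I}$)
$\left(\left(\frac{4}{10} + 8\right)^{2} + Z{\left(-2 \right)}\right) z{\left(-21,23 \right)} = \left(\left(\frac{4}{10} + 8\right)^{2} + \frac{-1 - 2}{-2}\right) 10 = \left(\left(4 \cdot \frac{1}{10} + 8\right)^{2} - - \frac{3}{2}\right) 10 = \left(\left(\frac{2}{5} + 8\right)^{2} + \frac{3}{2}\right) 10 = \left(\left(\frac{42}{5}\right)^{2} + \frac{3}{2}\right) 10 = \left(\frac{1764}{25} + \frac{3}{2}\right) 10 = \frac{3603}{50} \cdot 10 = \frac{3603}{5}$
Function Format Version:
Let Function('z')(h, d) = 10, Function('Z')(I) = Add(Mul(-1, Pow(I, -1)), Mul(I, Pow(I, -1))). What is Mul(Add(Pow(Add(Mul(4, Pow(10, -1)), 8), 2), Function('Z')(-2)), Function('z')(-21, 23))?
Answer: Rational(3603, 5) ≈ 720.60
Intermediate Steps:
Function('Z')(I) = Add(1, Mul(-1, Pow(I, -1))) (Function('Z')(I) = Add(Mul(-1, Pow(I, -1)), 1) = Add(1, Mul(-1, Pow(I, -1))))
Mul(Add(Pow(Add(Mul(4, Pow(10, -1)), 8), 2), Function('Z')(-2)), Function('z')(-21, 23)) = Mul(Add(Pow(Add(Mul(4, Pow(10, -1)), 8), 2), Mul(Pow(-2, -1), Add(-1, -2))), 10) = Mul(Add(Pow(Add(Mul(4, Rational(1, 10)), 8), 2), Mul(Rational(-1, 2), -3)), 10) = Mul(Add(Pow(Add(Rational(2, 5), 8), 2), Rational(3, 2)), 10) = Mul(Add(Pow(Rational(42, 5), 2), Rational(3, 2)), 10) = Mul(Add(Rational(1764, 25), Rational(3, 2)), 10) = Mul(Rational(3603, 50), 10) = Rational(3603, 5)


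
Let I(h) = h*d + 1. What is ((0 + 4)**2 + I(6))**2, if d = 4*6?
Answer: 25921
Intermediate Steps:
d = 24
I(h) = 1 + 24*h (I(h) = h*24 + 1 = 24*h + 1 = 1 + 24*h)
((0 + 4)**2 + I(6))**2 = ((0 + 4)**2 + (1 + 24*6))**2 = (4**2 + (1 + 144))**2 = (16 + 145)**2 = 161**2 = 25921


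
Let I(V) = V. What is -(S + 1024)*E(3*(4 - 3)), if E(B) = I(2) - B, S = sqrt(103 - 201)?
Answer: 1024 + 7*I*sqrt(2) ≈ 1024.0 + 9.8995*I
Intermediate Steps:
S = 7*I*sqrt(2) (S = sqrt(-98) = 7*I*sqrt(2) ≈ 9.8995*I)
E(B) = 2 - B
-(S + 1024)*E(3*(4 - 3)) = -(7*I*sqrt(2) + 1024)*(2 - 3*(4 - 3)) = -(1024 + 7*I*sqrt(2))*(2 - 3) = -(1024 + 7*I*sqrt(2))*(-1) = -(-1024 - 7*I*sqrt(2)) = 1024 + 7*I*sqrt(2)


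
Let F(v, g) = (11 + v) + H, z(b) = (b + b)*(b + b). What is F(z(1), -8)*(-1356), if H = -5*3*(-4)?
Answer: -101700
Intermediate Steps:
H = 60 (H = -15*(-4) = 60)
z(b) = 4*b² (z(b) = (2*b)*(2*b) = 4*b²)
F(v, g) = 71 + v (F(v, g) = (11 + v) + 60 = 71 + v)
F(z(1), -8)*(-1356) = (71 + 4*1²)*(-1356) = (71 + 4*1)*(-1356) = (71 + 4)*(-1356) = 75*(-1356) = -101700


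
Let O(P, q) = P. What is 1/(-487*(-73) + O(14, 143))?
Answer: 1/35565 ≈ 2.8118e-5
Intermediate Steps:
1/(-487*(-73) + O(14, 143)) = 1/(-487*(-73) + 14) = 1/(35551 + 14) = 1/35565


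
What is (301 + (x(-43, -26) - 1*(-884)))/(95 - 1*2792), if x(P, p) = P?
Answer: -1142/2697 ≈ -0.42343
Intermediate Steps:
(301 + (x(-43, -26) - 1*(-884)))/(95 - 1*2792) = (301 + (-43 - 1*(-884)))/(95 - 1*2792) = (301 + (-43 + 884))/(95 - 2792) = (301 + 841)/(-2697) = 1142*(-1/2697) = -1142/2697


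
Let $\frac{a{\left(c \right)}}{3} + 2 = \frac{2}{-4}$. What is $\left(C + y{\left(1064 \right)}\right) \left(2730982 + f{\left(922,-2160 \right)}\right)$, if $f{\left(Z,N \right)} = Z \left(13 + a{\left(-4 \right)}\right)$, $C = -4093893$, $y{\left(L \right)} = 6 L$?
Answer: $-11183641261977$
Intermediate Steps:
$a{\left(c \right)} = - \frac{15}{2}$ ($a{\left(c \right)} = -6 + 3 \frac{2}{-4} = -6 + 3 \cdot 2 \left(- \frac{1}{4}\right) = -6 + 3 \left(- \frac{1}{2}\right) = -6 - \frac{3}{2} = - \frac{15}{2}$)
$f{\left(Z,N \right)} = \frac{11 Z}{2}$ ($f{\left(Z,N \right)} = Z \left(13 - \frac{15}{2}\right) = Z \frac{11}{2} = \frac{11 Z}{2}$)
$\left(C + y{\left(1064 \right)}\right) \left(2730982 + f{\left(922,-2160 \right)}\right) = \left(-4093893 + 6 \cdot 1064\right) \left(2730982 + \frac{11}{2} \cdot 922\right) = \left(-4093893 + 6384\right) \left(2730982 + 5071\right) = \left(-4087509\right) 2736053 = -11183641261977$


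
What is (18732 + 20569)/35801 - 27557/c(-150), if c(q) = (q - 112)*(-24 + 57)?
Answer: 1326364603/309535446 ≈ 4.2850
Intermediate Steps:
c(q) = -3696 + 33*q (c(q) = (-112 + q)*33 = -3696 + 33*q)
(18732 + 20569)/35801 - 27557/c(-150) = (18732 + 20569)/35801 - 27557/(-3696 + 33*(-150)) = 39301*(1/35801) - 27557/(-3696 - 4950) = 39301/35801 - 27557/(-8646) = 39301/35801 - 27557*(-1/8646) = 39301/35801 + 27557/8646 = 1326364603/309535446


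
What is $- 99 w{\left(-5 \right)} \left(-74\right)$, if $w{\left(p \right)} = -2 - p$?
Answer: $21978$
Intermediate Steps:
$- 99 w{\left(-5 \right)} \left(-74\right) = - 99 \left(-2 - -5\right) \left(-74\right) = - 99 \left(-2 + 5\right) \left(-74\right) = \left(-99\right) 3 \left(-74\right) = \left(-297\right) \left(-74\right) = 21978$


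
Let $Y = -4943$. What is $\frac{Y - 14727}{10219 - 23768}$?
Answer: $\frac{19670}{13549} \approx 1.4518$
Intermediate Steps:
$\frac{Y - 14727}{10219 - 23768} = \frac{-4943 - 14727}{10219 - 23768} = - \frac{19670}{-13549} = \left(-19670\right) \left(- \frac{1}{13549}\right) = \frac{19670}{13549}$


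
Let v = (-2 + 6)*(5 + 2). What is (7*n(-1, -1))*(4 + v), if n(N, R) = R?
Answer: -224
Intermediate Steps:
v = 28 (v = 4*7 = 28)
(7*n(-1, -1))*(4 + v) = (7*(-1))*(4 + 28) = -7*32 = -224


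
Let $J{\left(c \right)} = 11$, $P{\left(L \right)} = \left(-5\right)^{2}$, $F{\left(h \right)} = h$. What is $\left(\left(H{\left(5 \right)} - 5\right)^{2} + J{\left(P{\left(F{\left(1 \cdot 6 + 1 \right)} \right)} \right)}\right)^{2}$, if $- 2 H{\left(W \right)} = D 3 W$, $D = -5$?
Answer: $\frac{18224361}{16} \approx 1.139 \cdot 10^{6}$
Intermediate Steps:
$P{\left(L \right)} = 25$
$H{\left(W \right)} = \frac{15 W}{2}$ ($H{\left(W \right)} = - \frac{\left(-5\right) 3 W}{2} = - \frac{\left(-15\right) W}{2} = \frac{15 W}{2}$)
$\left(\left(H{\left(5 \right)} - 5\right)^{2} + J{\left(P{\left(F{\left(1 \cdot 6 + 1 \right)} \right)} \right)}\right)^{2} = \left(\left(\frac{15}{2} \cdot 5 - 5\right)^{2} + 11\right)^{2} = \left(\left(\frac{75}{2} - 5\right)^{2} + 11\right)^{2} = \left(\left(\frac{65}{2}\right)^{2} + 11\right)^{2} = \left(\frac{4225}{4} + 11\right)^{2} = \left(\frac{4269}{4}\right)^{2} = \frac{18224361}{16}$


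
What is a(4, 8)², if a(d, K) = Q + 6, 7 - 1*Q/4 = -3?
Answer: 2116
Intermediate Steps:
Q = 40 (Q = 28 - 4*(-3) = 28 + 12 = 40)
a(d, K) = 46 (a(d, K) = 40 + 6 = 46)
a(4, 8)² = 46² = 2116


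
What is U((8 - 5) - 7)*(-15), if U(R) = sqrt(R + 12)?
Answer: -30*sqrt(2) ≈ -42.426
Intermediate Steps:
U(R) = sqrt(12 + R)
U((8 - 5) - 7)*(-15) = sqrt(12 + ((8 - 5) - 7))*(-15) = sqrt(12 + (3 - 7))*(-15) = sqrt(12 - 4)*(-15) = sqrt(8)*(-15) = (2*sqrt(2))*(-15) = -30*sqrt(2)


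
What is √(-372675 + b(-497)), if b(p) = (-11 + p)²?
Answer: 7*I*√2339 ≈ 338.54*I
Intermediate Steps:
√(-372675 + b(-497)) = √(-372675 + (-11 - 497)²) = √(-372675 + (-508)²) = √(-372675 + 258064) = √(-114611) = 7*I*√2339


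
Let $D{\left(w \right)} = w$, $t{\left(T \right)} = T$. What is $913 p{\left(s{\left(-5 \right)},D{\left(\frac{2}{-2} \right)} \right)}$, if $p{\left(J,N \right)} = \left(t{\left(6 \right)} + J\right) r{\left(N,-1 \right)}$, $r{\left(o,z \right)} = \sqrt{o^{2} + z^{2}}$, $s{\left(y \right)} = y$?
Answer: $913 \sqrt{2} \approx 1291.2$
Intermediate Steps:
$p{\left(J,N \right)} = \sqrt{1 + N^{2}} \left(6 + J\right)$ ($p{\left(J,N \right)} = \left(6 + J\right) \sqrt{N^{2} + \left(-1\right)^{2}} = \left(6 + J\right) \sqrt{N^{2} + 1} = \left(6 + J\right) \sqrt{1 + N^{2}} = \sqrt{1 + N^{2}} \left(6 + J\right)$)
$913 p{\left(s{\left(-5 \right)},D{\left(\frac{2}{-2} \right)} \right)} = 913 \sqrt{1 + \left(\frac{2}{-2}\right)^{2}} \left(6 - 5\right) = 913 \sqrt{1 + \left(2 \left(- \frac{1}{2}\right)\right)^{2}} \cdot 1 = 913 \sqrt{1 + \left(-1\right)^{2}} \cdot 1 = 913 \sqrt{1 + 1} \cdot 1 = 913 \sqrt{2} \cdot 1 = 913 \sqrt{2}$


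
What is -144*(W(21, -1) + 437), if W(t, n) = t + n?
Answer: -65808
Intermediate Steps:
W(t, n) = n + t
-144*(W(21, -1) + 437) = -144*((-1 + 21) + 437) = -144*(20 + 437) = -144*457 = -65808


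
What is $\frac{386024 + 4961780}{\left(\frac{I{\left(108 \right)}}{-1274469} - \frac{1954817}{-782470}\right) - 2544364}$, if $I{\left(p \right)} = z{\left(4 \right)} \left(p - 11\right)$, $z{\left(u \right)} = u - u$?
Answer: $- \frac{23377073720}{11122271197} \approx -2.1018$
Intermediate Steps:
$z{\left(u \right)} = 0$
$I{\left(p \right)} = 0$ ($I{\left(p \right)} = 0 \left(p - 11\right) = 0 \left(-11 + p\right) = 0$)
$\frac{386024 + 4961780}{\left(\frac{I{\left(108 \right)}}{-1274469} - \frac{1954817}{-782470}\right) - 2544364} = \frac{386024 + 4961780}{\left(\frac{0}{-1274469} - \frac{1954817}{-782470}\right) - 2544364} = \frac{5347804}{\left(0 \left(- \frac{1}{1274469}\right) - - \frac{1954817}{782470}\right) - 2544364} = \frac{5347804}{\left(0 + \frac{1954817}{782470}\right) - 2544364} = \frac{5347804}{\frac{1954817}{782470} - 2544364} = \frac{5347804}{- \frac{1990886544263}{782470}} = 5347804 \left(- \frac{782470}{1990886544263}\right) = - \frac{23377073720}{11122271197}$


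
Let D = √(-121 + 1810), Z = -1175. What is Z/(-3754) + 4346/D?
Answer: 1175/3754 + 4346*√1689/1689 ≈ 106.06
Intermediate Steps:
D = √1689 ≈ 41.097
Z/(-3754) + 4346/D = -1175/(-3754) + 4346/(√1689) = -1175*(-1/3754) + 4346*(√1689/1689) = 1175/3754 + 4346*√1689/1689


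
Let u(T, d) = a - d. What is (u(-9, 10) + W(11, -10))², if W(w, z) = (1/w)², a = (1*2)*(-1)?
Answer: 2105401/14641 ≈ 143.80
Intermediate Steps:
a = -2 (a = 2*(-1) = -2)
u(T, d) = -2 - d
W(w, z) = w⁻²
(u(-9, 10) + W(11, -10))² = ((-2 - 1*10) + 11⁻²)² = ((-2 - 10) + 1/121)² = (-12 + 1/121)² = (-1451/121)² = 2105401/14641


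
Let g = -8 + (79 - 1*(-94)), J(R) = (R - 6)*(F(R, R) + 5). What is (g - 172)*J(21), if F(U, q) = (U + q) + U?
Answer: -7140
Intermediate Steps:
F(U, q) = q + 2*U
J(R) = (-6 + R)*(5 + 3*R) (J(R) = (R - 6)*((R + 2*R) + 5) = (-6 + R)*(3*R + 5) = (-6 + R)*(5 + 3*R))
g = 165 (g = -8 + (79 + 94) = -8 + 173 = 165)
(g - 172)*J(21) = (165 - 172)*(-30 - 13*21 + 3*21²) = -7*(-30 - 273 + 3*441) = -7*(-30 - 273 + 1323) = -7*1020 = -7140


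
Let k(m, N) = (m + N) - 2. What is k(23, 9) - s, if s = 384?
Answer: -354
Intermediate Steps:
k(m, N) = -2 + N + m (k(m, N) = (N + m) - 2 = -2 + N + m)
k(23, 9) - s = (-2 + 9 + 23) - 1*384 = 30 - 384 = -354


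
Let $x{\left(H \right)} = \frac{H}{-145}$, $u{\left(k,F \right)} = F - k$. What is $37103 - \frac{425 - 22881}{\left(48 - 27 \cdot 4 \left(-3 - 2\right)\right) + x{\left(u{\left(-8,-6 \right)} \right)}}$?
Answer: $\frac{1583291847}{42629} \approx 37141.0$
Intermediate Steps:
$x{\left(H \right)} = - \frac{H}{145}$ ($x{\left(H \right)} = H \left(- \frac{1}{145}\right) = - \frac{H}{145}$)
$37103 - \frac{425 - 22881}{\left(48 - 27 \cdot 4 \left(-3 - 2\right)\right) + x{\left(u{\left(-8,-6 \right)} \right)}} = 37103 - \frac{425 - 22881}{\left(48 - 27 \cdot 4 \left(-3 - 2\right)\right) - \frac{-6 - -8}{145}} = 37103 - - \frac{22456}{\left(48 - 27 \cdot 4 \left(-5\right)\right) - \frac{-6 + 8}{145}} = 37103 - - \frac{22456}{\left(48 - -540\right) - \frac{2}{145}} = 37103 - - \frac{22456}{\left(48 + 540\right) - \frac{2}{145}} = 37103 - - \frac{22456}{588 - \frac{2}{145}} = 37103 - - \frac{22456}{\frac{85258}{145}} = 37103 - \left(-22456\right) \frac{145}{85258} = 37103 - - \frac{1628060}{42629} = 37103 + \frac{1628060}{42629} = \frac{1583291847}{42629}$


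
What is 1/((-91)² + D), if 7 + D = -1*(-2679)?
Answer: 1/10953 ≈ 9.1299e-5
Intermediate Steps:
D = 2672 (D = -7 - 1*(-2679) = -7 + 2679 = 2672)
1/((-91)² + D) = 1/((-91)² + 2672) = 1/(8281 + 2672) = 1/10953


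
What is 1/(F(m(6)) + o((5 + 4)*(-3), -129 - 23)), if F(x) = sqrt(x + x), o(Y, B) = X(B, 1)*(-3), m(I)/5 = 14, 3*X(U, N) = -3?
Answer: -3/131 + 2*sqrt(35)/131 ≈ 0.067421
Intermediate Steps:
X(U, N) = -1 (X(U, N) = (1/3)*(-3) = -1)
m(I) = 70 (m(I) = 5*14 = 70)
o(Y, B) = 3 (o(Y, B) = -1*(-3) = 3)
F(x) = sqrt(2)*sqrt(x) (F(x) = sqrt(2*x) = sqrt(2)*sqrt(x))
1/(F(m(6)) + o((5 + 4)*(-3), -129 - 23)) = 1/(sqrt(2)*sqrt(70) + 3) = 1/(2*sqrt(35) + 3) = 1/(3 + 2*sqrt(35))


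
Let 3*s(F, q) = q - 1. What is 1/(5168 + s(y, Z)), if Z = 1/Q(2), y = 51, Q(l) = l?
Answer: 6/31007 ≈ 0.00019350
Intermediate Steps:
Z = ½ (Z = 1/2 = ½ ≈ 0.50000)
s(F, q) = -⅓ + q/3 (s(F, q) = (q - 1)/3 = (-1 + q)/3 = -⅓ + q/3)
1/(5168 + s(y, Z)) = 1/(5168 + (-⅓ + (⅓)*(½))) = 1/(5168 + (-⅓ + ⅙)) = 1/(5168 - ⅙) = 1/(31007/6) = 6/31007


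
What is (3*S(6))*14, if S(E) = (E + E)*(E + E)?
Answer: 6048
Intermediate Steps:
S(E) = 4*E² (S(E) = (2*E)*(2*E) = 4*E²)
(3*S(6))*14 = (3*(4*6²))*14 = (3*(4*36))*14 = (3*144)*14 = 432*14 = 6048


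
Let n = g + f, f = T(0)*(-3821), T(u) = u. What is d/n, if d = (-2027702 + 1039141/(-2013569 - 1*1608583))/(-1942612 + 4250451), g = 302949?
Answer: -7344645893845/2532454799280858072 ≈ -2.9002e-6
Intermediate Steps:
f = 0 (f = 0*(-3821) = 0)
n = 302949 (n = 302949 + 0 = 302949)
d = -7344645893845/8359343649528 (d = (-2027702 + 1039141/(-2013569 - 1608583))/2307839 = (-2027702 + 1039141/(-3622152))*(1/2307839) = (-2027702 + 1039141*(-1/3622152))*(1/2307839) = (-2027702 - 1039141/3622152)*(1/2307839) = -7344645893845/3622152*1/2307839 = -7344645893845/8359343649528 ≈ -0.87862)
d/n = -7344645893845/8359343649528/302949 = -7344645893845/8359343649528*1/302949 = -7344645893845/2532454799280858072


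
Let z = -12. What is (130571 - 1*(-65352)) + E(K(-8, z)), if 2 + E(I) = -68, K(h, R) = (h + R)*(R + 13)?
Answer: 195853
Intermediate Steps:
K(h, R) = (13 + R)*(R + h) (K(h, R) = (R + h)*(13 + R) = (13 + R)*(R + h))
E(I) = -70 (E(I) = -2 - 68 = -70)
(130571 - 1*(-65352)) + E(K(-8, z)) = (130571 - 1*(-65352)) - 70 = (130571 + 65352) - 70 = 195923 - 70 = 195853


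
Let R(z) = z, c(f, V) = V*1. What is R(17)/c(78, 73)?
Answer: 17/73 ≈ 0.23288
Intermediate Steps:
c(f, V) = V
R(17)/c(78, 73) = 17/73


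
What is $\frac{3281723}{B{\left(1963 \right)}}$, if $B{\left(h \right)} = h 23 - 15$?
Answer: $\frac{3281723}{45134} \approx 72.711$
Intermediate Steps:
$B{\left(h \right)} = -15 + 23 h$ ($B{\left(h \right)} = 23 h - 15 = -15 + 23 h$)
$\frac{3281723}{B{\left(1963 \right)}} = \frac{3281723}{-15 + 23 \cdot 1963} = \frac{3281723}{-15 + 45149} = \frac{3281723}{45134}$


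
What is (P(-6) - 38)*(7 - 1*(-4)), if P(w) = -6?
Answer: -484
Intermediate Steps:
(P(-6) - 38)*(7 - 1*(-4)) = (-6 - 38)*(7 - 1*(-4)) = -44*(7 + 4) = -44*11 = -484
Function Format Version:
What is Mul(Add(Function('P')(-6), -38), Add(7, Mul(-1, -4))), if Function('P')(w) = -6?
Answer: -484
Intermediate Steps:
Mul(Add(Function('P')(-6), -38), Add(7, Mul(-1, -4))) = Mul(Add(-6, -38), Add(7, Mul(-1, -4))) = Mul(-44, Add(7, 4)) = Mul(-44, 11) = -484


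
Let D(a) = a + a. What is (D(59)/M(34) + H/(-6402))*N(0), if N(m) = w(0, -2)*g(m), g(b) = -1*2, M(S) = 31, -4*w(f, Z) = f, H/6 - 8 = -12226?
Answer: 0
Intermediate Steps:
H = -73308 (H = 48 + 6*(-12226) = 48 - 73356 = -73308)
w(f, Z) = -f/4
g(b) = -2
D(a) = 2*a
N(m) = 0 (N(m) = -¼*0*(-2) = 0*(-2) = 0)
(D(59)/M(34) + H/(-6402))*N(0) = ((2*59)/31 - 73308/(-6402))*0 = (118*(1/31) - 73308*(-1/6402))*0 = (118/31 + 12218/1067)*0 = (504664/33077)*0 = 0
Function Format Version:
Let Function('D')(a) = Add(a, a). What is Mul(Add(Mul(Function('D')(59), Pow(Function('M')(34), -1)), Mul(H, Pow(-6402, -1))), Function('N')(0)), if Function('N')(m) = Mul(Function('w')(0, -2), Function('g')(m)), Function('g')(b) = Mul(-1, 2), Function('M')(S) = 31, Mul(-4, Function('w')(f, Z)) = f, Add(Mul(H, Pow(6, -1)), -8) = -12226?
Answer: 0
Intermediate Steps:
H = -73308 (H = Add(48, Mul(6, -12226)) = Add(48, -73356) = -73308)
Function('w')(f, Z) = Mul(Rational(-1, 4), f)
Function('g')(b) = -2
Function('D')(a) = Mul(2, a)
Function('N')(m) = 0 (Function('N')(m) = Mul(Mul(Rational(-1, 4), 0), -2) = Mul(0, -2) = 0)
Mul(Add(Mul(Function('D')(59), Pow(Function('M')(34), -1)), Mul(H, Pow(-6402, -1))), Function('N')(0)) = Mul(Add(Mul(Mul(2, 59), Pow(31, -1)), Mul(-73308, Pow(-6402, -1))), 0) = Mul(Add(Mul(118, Rational(1, 31)), Mul(-73308, Rational(-1, 6402))), 0) = Mul(Add(Rational(118, 31), Rational(12218, 1067)), 0) = Mul(Rational(504664, 33077), 0) = 0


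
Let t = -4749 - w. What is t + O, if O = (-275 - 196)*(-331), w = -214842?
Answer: 365994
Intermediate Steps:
O = 155901 (O = -471*(-331) = 155901)
t = 210093 (t = -4749 - 1*(-214842) = -4749 + 214842 = 210093)
t + O = 210093 + 155901 = 365994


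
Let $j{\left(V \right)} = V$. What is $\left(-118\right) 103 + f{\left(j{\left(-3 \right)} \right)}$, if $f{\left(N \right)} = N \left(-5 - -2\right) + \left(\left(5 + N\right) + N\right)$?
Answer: $-12146$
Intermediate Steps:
$f{\left(N \right)} = 5 - N$ ($f{\left(N \right)} = N \left(-5 + 2\right) + \left(5 + 2 N\right) = N \left(-3\right) + \left(5 + 2 N\right) = - 3 N + \left(5 + 2 N\right) = 5 - N$)
$\left(-118\right) 103 + f{\left(j{\left(-3 \right)} \right)} = \left(-118\right) 103 + \left(5 - -3\right) = -12154 + \left(5 + 3\right) = -12154 + 8 = -12146$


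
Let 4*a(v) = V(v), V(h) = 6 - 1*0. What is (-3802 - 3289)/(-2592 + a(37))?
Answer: 14182/5181 ≈ 2.7373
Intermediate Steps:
V(h) = 6 (V(h) = 6 + 0 = 6)
a(v) = 3/2 (a(v) = (¼)*6 = 3/2)
(-3802 - 3289)/(-2592 + a(37)) = (-3802 - 3289)/(-2592 + 3/2) = -7091/(-5181/2) = -7091*(-2/5181) = 14182/5181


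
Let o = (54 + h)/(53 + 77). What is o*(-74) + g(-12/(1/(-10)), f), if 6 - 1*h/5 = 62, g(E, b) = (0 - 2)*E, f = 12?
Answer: -7238/65 ≈ -111.35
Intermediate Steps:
g(E, b) = -2*E
h = -280 (h = 30 - 5*62 = 30 - 310 = -280)
o = -113/65 (o = (54 - 280)/(53 + 77) = -226/130 = -226*1/130 = -113/65 ≈ -1.7385)
o*(-74) + g(-12/(1/(-10)), f) = -113/65*(-74) - (-24)/(1/(-10)) = 8362/65 - (-24)/(-⅒) = 8362/65 - (-24)*(-10) = 8362/65 - 2*120 = 8362/65 - 240 = -7238/65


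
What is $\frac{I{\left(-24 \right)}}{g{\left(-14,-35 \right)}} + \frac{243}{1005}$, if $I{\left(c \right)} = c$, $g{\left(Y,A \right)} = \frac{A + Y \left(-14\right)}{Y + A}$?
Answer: $\frac{58143}{7705} \approx 7.5461$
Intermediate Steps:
$g{\left(Y,A \right)} = \frac{A - 14 Y}{A + Y}$
$\frac{I{\left(-24 \right)}}{g{\left(-14,-35 \right)}} + \frac{243}{1005} = - \frac{24}{\frac{1}{-35 - 14} \left(-35 - -196\right)} + \frac{243}{1005} = - \frac{24}{\frac{1}{-49} \left(-35 + 196\right)} + 243 \cdot \frac{1}{1005} = - \frac{24}{\left(- \frac{1}{49}\right) 161} + \frac{81}{335} = - \frac{24}{- \frac{23}{7}} + \frac{81}{335} = \left(-24\right) \left(- \frac{7}{23}\right) + \frac{81}{335} = \frac{168}{23} + \frac{81}{335} = \frac{58143}{7705}$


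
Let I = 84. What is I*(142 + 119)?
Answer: 21924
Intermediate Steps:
I*(142 + 119) = 84*(142 + 119) = 84*261 = 21924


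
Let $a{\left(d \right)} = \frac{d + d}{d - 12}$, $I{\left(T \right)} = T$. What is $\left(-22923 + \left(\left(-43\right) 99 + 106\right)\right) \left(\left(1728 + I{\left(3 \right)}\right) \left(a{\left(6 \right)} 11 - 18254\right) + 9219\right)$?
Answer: $856256862738$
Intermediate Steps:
$a{\left(d \right)} = \frac{2 d}{-12 + d}$
$\left(-22923 + \left(\left(-43\right) 99 + 106\right)\right) \left(\left(1728 + I{\left(3 \right)}\right) \left(a{\left(6 \right)} 11 - 18254\right) + 9219\right) = \left(-22923 + \left(\left(-43\right) 99 + 106\right)\right) \left(\left(1728 + 3\right) \left(2 \cdot 6 \frac{1}{-12 + 6} \cdot 11 - 18254\right) + 9219\right) = \left(-22923 + \left(-4257 + 106\right)\right) \left(1731 \left(2 \cdot 6 \frac{1}{-6} \cdot 11 - 18254\right) + 9219\right) = \left(-22923 - 4151\right) \left(1731 \left(2 \cdot 6 \left(- \frac{1}{6}\right) 11 - 18254\right) + 9219\right) = - 27074 \left(1731 \left(\left(-2\right) 11 - 18254\right) + 9219\right) = - 27074 \left(1731 \left(-22 - 18254\right) + 9219\right) = - 27074 \left(1731 \left(-18276\right) + 9219\right) = - 27074 \left(-31635756 + 9219\right) = \left(-27074\right) \left(-31626537\right) = 856256862738$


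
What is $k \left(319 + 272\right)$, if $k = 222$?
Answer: $131202$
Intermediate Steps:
$k \left(319 + 272\right) = 222 \left(319 + 272\right) = 222 \cdot 591 = 131202$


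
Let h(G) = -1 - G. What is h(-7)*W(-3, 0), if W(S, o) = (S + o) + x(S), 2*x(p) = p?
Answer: -27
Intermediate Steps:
x(p) = p/2
W(S, o) = o + 3*S/2 (W(S, o) = (S + o) + S/2 = o + 3*S/2)
h(-7)*W(-3, 0) = (-1 - 1*(-7))*(0 + (3/2)*(-3)) = (-1 + 7)*(0 - 9/2) = 6*(-9/2) = -27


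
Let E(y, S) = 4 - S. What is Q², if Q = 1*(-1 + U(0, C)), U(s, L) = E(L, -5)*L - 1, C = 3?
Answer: 625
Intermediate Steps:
U(s, L) = -1 + 9*L (U(s, L) = (4 - 1*(-5))*L - 1 = (4 + 5)*L - 1 = 9*L - 1 = -1 + 9*L)
Q = 25 (Q = 1*(-1 + (-1 + 9*3)) = 1*(-1 + (-1 + 27)) = 1*(-1 + 26) = 1*25 = 25)
Q² = 25² = 625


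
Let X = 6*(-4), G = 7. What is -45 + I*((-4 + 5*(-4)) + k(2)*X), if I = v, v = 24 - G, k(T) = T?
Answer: -1269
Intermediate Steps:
X = -24
v = 17 (v = 24 - 1*7 = 24 - 7 = 17)
I = 17
-45 + I*((-4 + 5*(-4)) + k(2)*X) = -45 + 17*((-4 + 5*(-4)) + 2*(-24)) = -45 + 17*((-4 - 20) - 48) = -45 + 17*(-24 - 48) = -45 + 17*(-72) = -45 - 1224 = -1269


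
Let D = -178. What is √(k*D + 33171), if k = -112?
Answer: √53107 ≈ 230.45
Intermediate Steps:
√(k*D + 33171) = √(-112*(-178) + 33171) = √(19936 + 33171) = √53107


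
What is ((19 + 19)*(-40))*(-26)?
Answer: 39520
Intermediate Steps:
((19 + 19)*(-40))*(-26) = (38*(-40))*(-26) = -1520*(-26) = 39520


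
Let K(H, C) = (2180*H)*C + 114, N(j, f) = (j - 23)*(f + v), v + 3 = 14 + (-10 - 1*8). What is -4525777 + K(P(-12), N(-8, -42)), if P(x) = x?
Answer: -44262703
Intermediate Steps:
v = -7 (v = -3 + (14 + (-10 - 1*8)) = -3 + (14 + (-10 - 8)) = -3 + (14 - 18) = -3 - 4 = -7)
N(j, f) = (-23 + j)*(-7 + f) (N(j, f) = (j - 23)*(f - 7) = (-23 + j)*(-7 + f))
K(H, C) = 114 + 2180*C*H (K(H, C) = 2180*C*H + 114 = 114 + 2180*C*H)
-4525777 + K(P(-12), N(-8, -42)) = -4525777 + (114 + 2180*(161 - 23*(-42) - 7*(-8) - 42*(-8))*(-12)) = -4525777 + (114 + 2180*(161 + 966 + 56 + 336)*(-12)) = -4525777 + (114 + 2180*1519*(-12)) = -4525777 + (114 - 39737040) = -4525777 - 39736926 = -44262703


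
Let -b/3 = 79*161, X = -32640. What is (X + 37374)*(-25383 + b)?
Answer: -300798360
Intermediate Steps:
b = -38157 (b = -237*161 = -3*12719 = -38157)
(X + 37374)*(-25383 + b) = (-32640 + 37374)*(-25383 - 38157) = 4734*(-63540) = -300798360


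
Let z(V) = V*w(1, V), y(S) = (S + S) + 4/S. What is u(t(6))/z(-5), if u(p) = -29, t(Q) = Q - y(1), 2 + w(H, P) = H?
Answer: -29/5 ≈ -5.8000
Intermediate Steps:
w(H, P) = -2 + H
y(S) = 2*S + 4/S
z(V) = -V (z(V) = V*(-2 + 1) = V*(-1) = -V)
t(Q) = -6 + Q (t(Q) = Q - (2*1 + 4/1) = Q - (2 + 4*1) = Q - (2 + 4) = Q - 1*6 = Q - 6 = -6 + Q)
u(t(6))/z(-5) = -29/((-1*(-5))) = -29/5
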